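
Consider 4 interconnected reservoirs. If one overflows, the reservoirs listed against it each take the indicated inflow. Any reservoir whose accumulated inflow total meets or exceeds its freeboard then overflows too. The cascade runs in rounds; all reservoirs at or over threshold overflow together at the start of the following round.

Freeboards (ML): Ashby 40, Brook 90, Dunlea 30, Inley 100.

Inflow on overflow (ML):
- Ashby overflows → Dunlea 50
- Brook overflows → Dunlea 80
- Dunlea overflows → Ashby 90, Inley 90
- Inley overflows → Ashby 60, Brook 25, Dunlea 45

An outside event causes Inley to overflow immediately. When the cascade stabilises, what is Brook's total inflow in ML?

25

Round 1 — Inley overflows (initial).
  Ashby: +60 → 60 ≥ 40
  Brook: +25 → 25 < 90
  Dunlea: +45 → 45 ≥ 30
Round 2 — Ashby, Dunlea overflow.
No further overflows.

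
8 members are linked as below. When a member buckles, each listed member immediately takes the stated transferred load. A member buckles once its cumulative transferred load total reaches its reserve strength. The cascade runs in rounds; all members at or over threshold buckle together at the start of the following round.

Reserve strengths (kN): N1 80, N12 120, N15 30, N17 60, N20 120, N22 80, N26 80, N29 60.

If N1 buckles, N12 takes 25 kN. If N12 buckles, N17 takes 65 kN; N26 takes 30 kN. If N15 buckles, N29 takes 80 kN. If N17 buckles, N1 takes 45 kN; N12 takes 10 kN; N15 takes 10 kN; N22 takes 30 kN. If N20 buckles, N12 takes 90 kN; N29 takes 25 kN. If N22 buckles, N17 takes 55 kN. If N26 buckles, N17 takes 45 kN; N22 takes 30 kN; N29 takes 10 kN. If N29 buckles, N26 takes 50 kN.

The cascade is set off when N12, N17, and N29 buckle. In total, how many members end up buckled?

4

Round 1 — N12, N17, N29 buckle (initial).
  N1: +45 → 45 < 80
  N15: +10 → 10 < 30
  N22: +30 → 30 < 80
  N26: +30+50 → 80 ≥ 80
Round 2 — N26 buckles.
  N22: +30 → 60 < 80
No further bucklings.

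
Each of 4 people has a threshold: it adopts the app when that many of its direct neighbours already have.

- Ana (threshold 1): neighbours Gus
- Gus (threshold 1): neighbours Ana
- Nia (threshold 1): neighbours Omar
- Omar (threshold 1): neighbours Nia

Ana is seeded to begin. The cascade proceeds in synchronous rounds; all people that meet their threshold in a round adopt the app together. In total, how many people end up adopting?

2

Round 1 — Ana adopts the app (initial).
Round 2 — checking thresholds:
  Gus: 1 of 1 neighbours ≥ 1, adopts the app.
Round 3 — no new adoptions; cascade stops.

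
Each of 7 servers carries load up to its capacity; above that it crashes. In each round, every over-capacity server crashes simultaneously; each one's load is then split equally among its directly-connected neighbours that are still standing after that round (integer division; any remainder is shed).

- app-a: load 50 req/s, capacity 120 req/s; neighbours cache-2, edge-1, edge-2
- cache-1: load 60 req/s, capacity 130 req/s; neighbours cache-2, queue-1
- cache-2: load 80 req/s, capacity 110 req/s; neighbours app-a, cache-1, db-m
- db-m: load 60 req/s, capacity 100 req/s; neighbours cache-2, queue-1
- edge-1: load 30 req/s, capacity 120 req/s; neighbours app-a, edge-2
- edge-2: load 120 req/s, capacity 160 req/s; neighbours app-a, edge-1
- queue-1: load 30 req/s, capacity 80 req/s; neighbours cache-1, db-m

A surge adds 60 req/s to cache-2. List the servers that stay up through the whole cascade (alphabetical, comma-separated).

Round 1 — cache-2 at 140 > 110. cache-2 crashes.
  cache-2 sheds 140 req/s to app-a, cache-1, db-m: 46 each (2 lost).
    app-a: 50+46 = 96 ≤ 120
    cache-1: 60+46 = 106 ≤ 130
    db-m: 60+46 = 106 > 100
Round 2 — db-m crashes.
  db-m sheds 106 req/s to queue-1: 106 each.
    queue-1: 30+106 = 136 > 80
Round 3 — queue-1 crashes.
  queue-1 sheds 136 req/s to cache-1: 136 each.
    cache-1: 106+136 = 242 > 130
Round 4 — cache-1 crashes.
  cache-1 sheds 242 req/s: no online neighbours, lost.
No further crashes.

app-a, edge-1, edge-2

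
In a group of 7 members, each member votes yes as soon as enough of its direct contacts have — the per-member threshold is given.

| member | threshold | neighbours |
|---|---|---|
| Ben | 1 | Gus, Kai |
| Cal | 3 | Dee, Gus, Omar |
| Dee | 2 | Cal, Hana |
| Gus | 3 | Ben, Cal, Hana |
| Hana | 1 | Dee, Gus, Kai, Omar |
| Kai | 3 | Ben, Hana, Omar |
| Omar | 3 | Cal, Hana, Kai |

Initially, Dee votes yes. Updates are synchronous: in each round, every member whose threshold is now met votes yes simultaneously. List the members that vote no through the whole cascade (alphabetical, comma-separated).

Ben, Cal, Gus, Kai, Omar

Round 1 — Dee votes yes (initial).
Round 2 — checking thresholds:
  Cal: 1 of 3 neighbours < 3, not yet.
  Hana: 1 of 4 neighbours ≥ 1, votes yes.
Round 3 — no new yes votes; cascade stops.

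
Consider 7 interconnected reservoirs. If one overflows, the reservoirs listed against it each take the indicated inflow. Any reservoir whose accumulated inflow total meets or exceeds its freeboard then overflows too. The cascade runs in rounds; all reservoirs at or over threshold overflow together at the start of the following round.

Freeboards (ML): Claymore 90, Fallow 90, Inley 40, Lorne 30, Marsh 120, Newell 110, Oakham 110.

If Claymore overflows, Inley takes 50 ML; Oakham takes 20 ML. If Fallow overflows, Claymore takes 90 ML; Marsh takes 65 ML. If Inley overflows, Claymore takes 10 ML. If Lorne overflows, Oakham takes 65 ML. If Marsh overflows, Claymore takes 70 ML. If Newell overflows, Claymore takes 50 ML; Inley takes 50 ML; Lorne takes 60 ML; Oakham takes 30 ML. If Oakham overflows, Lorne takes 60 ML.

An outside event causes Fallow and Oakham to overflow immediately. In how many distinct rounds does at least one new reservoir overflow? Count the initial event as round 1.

Round 1 — Fallow, Oakham overflow (initial).
  Claymore: +90 → 90 ≥ 90
  Lorne: +60 → 60 ≥ 30
  Marsh: +65 → 65 < 120
Round 2 — Claymore, Lorne overflow.
  Inley: +50 → 50 ≥ 40
Round 3 — Inley overflows.
No further overflows.

3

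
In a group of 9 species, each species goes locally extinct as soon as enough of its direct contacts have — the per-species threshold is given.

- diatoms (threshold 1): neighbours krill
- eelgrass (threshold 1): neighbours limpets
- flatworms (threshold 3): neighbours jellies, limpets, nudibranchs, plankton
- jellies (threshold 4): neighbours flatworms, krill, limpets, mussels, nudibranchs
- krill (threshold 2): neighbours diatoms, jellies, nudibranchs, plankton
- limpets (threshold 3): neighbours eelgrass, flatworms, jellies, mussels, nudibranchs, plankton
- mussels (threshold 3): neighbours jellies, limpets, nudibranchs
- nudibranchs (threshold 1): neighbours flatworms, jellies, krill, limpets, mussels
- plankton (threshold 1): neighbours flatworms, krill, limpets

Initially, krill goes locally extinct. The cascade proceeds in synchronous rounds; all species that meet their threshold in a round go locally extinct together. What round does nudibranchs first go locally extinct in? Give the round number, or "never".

2

Round 1 — krill goes locally extinct (initial).
Round 2 — checking thresholds:
  diatoms: 1 of 1 neighbours ≥ 1, goes locally extinct.
  jellies: 1 of 5 neighbours < 4, below threshold.
  nudibranchs: 1 of 5 neighbours ≥ 1, goes locally extinct.
  plankton: 1 of 3 neighbours ≥ 1, goes locally extinct.
Round 3 — no new extinctions; cascade stops.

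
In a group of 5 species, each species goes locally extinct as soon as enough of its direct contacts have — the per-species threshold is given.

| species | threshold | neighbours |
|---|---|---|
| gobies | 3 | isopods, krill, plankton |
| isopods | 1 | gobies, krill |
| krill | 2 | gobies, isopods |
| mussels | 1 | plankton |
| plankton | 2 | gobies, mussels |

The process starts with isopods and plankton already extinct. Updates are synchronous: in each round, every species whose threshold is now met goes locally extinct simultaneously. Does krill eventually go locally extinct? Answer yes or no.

Round 1 — isopods, plankton go locally extinct (initial).
Round 2 — checking thresholds:
  gobies: 2 of 3 neighbours < 3, not yet.
  krill: 1 of 2 neighbours < 2, not yet.
  mussels: 1 of 1 neighbours ≥ 1, goes locally extinct.
Round 3 — no new extinctions; cascade stops.

no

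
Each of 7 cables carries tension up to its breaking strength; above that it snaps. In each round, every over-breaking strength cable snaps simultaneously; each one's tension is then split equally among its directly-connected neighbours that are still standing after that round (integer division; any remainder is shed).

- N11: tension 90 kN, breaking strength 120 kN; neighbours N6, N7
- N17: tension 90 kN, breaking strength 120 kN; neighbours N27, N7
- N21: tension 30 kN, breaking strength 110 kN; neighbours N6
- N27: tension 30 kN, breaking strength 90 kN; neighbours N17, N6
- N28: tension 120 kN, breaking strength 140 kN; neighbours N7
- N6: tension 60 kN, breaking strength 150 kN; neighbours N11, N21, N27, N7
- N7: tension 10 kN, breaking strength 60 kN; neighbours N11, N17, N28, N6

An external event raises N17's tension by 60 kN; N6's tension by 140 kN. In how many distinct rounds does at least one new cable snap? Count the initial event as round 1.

Round 1 — N17 at 150 > 120; N6 at 200 > 150. N17, N6 snap.
  N17 sheds 150 kN to N27, N7: 75 each.
    N27: 30+75 = 105 > 90
    N7: 10+75 = 85 > 60
  N6 sheds 200 kN to N11, N21, N27, N7: 50 each.
    N11: 90+50 = 140 > 120
    N21: 30+50 = 80 ≤ 110
    N27: 105+50 = 155 > 90
    N7: 85+50 = 135 > 60
Round 2 — N11, N27, N7 snap.
  N11 sheds 140 kN: no online neighbours, lost.
  N27 sheds 155 kN: no online neighbours, lost.
  N7 sheds 135 kN to N28: 135 each.
    N28: 120+135 = 255 > 140
Round 3 — N28 snaps.
  N28 sheds 255 kN: no online neighbours, lost.
No further breaks.

3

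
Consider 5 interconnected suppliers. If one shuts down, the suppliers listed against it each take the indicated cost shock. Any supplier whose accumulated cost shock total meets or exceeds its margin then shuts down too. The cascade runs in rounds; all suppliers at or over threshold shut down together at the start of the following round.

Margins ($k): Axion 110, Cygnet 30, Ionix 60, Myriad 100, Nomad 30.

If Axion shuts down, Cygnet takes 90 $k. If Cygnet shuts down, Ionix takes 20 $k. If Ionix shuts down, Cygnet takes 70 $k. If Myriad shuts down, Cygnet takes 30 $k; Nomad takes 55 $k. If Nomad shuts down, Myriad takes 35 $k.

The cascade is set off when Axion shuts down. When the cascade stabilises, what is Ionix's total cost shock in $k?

Round 1 — Axion shuts down (initial).
  Cygnet: +90 → 90 ≥ 30
Round 2 — Cygnet shuts down.
  Ionix: +20 → 20 < 60
No further shutdowns.

20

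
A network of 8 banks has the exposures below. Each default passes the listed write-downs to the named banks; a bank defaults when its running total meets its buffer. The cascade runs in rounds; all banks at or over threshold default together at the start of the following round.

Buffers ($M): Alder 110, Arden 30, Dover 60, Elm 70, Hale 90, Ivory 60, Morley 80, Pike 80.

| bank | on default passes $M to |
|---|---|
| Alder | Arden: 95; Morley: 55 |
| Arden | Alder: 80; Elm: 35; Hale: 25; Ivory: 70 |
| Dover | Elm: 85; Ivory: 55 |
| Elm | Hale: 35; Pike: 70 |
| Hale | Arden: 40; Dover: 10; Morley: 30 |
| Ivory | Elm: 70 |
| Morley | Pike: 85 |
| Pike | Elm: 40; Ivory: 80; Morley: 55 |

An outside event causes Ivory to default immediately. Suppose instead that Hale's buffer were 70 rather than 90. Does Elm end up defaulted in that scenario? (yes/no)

With Hale's buffer at 70:
Round 1 — Ivory defaults (initial).
  Elm: +70 → 70 ≥ 70
Round 2 — Elm defaults.
  Hale: +35 → 35 < 70
  Pike: +70 → 70 < 80
No further defaults.

yes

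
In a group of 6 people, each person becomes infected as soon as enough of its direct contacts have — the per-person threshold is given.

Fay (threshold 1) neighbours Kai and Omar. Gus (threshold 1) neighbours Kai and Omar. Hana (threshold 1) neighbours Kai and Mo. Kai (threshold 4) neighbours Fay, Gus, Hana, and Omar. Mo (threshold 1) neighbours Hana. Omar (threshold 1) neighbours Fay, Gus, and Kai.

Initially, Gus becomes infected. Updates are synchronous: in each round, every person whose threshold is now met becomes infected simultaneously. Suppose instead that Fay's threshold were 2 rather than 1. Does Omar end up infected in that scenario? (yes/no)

With Fay's threshold at 2:
Round 1 — Gus becomes infected (initial).
Round 2 — checking thresholds:
  Kai: 1 of 4 neighbours < 4, below threshold.
  Omar: 1 of 3 neighbours ≥ 1, becomes infected.
Round 3 — no new infections; cascade stops.

yes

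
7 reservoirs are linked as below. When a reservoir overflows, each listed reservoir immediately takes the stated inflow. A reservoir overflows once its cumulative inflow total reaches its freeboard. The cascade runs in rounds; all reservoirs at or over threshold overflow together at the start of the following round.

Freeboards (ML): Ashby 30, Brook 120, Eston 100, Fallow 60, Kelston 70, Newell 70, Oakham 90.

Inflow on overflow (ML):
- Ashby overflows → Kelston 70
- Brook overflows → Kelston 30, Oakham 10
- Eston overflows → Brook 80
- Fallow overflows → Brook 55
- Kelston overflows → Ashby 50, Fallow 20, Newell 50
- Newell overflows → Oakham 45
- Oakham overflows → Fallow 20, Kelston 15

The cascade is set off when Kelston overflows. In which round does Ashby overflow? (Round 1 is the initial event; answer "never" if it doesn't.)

Round 1 — Kelston overflows (initial).
  Ashby: +50 → 50 ≥ 30
  Fallow: +20 → 20 < 60
  Newell: +50 → 50 < 70
Round 2 — Ashby overflows.
No further overflows.

2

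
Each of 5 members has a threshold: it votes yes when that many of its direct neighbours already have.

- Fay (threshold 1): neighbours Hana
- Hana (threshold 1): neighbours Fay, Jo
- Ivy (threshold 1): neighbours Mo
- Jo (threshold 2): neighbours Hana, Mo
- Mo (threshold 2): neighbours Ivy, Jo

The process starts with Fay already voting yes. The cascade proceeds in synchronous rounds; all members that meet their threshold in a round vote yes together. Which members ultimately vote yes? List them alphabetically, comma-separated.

Round 1 — Fay votes yes (initial).
Round 2 — checking thresholds:
  Hana: 1 of 2 neighbours ≥ 1, votes yes.
Round 3 — no new yes votes; cascade stops.

Fay, Hana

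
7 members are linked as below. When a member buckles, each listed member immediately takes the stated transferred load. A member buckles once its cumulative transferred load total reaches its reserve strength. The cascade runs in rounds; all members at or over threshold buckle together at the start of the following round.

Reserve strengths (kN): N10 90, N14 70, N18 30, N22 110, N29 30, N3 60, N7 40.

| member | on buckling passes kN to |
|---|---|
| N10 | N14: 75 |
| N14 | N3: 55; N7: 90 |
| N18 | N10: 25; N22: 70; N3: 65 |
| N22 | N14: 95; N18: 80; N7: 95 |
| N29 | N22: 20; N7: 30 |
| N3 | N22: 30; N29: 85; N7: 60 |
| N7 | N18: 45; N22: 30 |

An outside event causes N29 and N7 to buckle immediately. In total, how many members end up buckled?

6

Round 1 — N29, N7 buckle (initial).
  N18: +45 → 45 ≥ 30
  N22: +20+30 → 50 < 110
Round 2 — N18 buckles.
  N10: +25 → 25 < 90
  N22: +70 → 120 ≥ 110
  N3: +65 → 65 ≥ 60
Round 3 — N22, N3 buckle.
  N14: +95 → 95 ≥ 70
Round 4 — N14 buckles.
No further bucklings.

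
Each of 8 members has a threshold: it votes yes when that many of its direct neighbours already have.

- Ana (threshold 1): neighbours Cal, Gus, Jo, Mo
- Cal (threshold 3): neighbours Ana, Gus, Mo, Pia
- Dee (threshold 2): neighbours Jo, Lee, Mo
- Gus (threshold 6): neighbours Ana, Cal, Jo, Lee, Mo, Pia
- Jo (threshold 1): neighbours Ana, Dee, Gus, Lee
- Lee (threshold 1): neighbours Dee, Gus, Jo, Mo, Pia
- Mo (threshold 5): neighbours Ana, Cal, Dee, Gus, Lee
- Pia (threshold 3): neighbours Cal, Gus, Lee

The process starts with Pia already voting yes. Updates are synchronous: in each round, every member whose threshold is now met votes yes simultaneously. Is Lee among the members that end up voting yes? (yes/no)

Round 1 — Pia votes yes (initial).
Round 2 — checking thresholds:
  Cal: 1 of 4 neighbours < 3, below threshold.
  Gus: 1 of 6 neighbours < 6, below threshold.
  Lee: 1 of 5 neighbours ≥ 1, votes yes.
Round 3 — checking thresholds:
  Cal: 1 of 4 neighbours < 3, below threshold.
  Dee: 1 of 3 neighbours < 2, below threshold.
  Gus: 2 of 6 neighbours < 6, below threshold.
  Jo: 1 of 4 neighbours ≥ 1, votes yes.
  Mo: 1 of 5 neighbours < 5, below threshold.
Round 4 — checking thresholds:
  Ana: 1 of 4 neighbours ≥ 1, votes yes.
  Cal: 1 of 4 neighbours < 3, below threshold.
  Dee: 2 of 3 neighbours ≥ 2, votes yes.
  Gus: 3 of 6 neighbours < 6, below threshold.
  Mo: 1 of 5 neighbours < 5, below threshold.
Round 5 — no new yes votes; cascade stops.

yes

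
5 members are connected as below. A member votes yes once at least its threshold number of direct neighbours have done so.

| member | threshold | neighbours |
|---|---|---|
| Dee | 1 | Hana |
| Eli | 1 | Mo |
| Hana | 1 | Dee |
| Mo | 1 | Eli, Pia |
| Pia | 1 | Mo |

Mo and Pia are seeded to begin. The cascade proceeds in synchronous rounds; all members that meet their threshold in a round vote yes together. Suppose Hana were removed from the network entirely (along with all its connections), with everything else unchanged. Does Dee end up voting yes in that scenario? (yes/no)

no

With Hana removed:
Round 1 — Mo, Pia vote yes (initial).
Round 2 — checking thresholds:
  Eli: 1 of 1 neighbours ≥ 1, votes yes.
Round 3 — no new yes votes; cascade stops.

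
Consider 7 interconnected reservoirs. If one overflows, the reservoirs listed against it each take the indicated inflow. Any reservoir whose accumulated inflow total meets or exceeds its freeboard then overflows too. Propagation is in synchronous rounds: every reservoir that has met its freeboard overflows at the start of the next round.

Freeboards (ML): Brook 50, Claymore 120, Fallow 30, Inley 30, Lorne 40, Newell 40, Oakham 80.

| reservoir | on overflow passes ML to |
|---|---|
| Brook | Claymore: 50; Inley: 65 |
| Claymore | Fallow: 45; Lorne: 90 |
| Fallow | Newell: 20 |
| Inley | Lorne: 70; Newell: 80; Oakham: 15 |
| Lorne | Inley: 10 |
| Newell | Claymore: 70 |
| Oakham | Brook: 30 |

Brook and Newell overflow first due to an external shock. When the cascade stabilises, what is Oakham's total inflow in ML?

15

Round 1 — Brook, Newell overflow (initial).
  Claymore: +50+70 → 120 ≥ 120
  Inley: +65 → 65 ≥ 30
Round 2 — Claymore, Inley overflow.
  Fallow: +45 → 45 ≥ 30
  Lorne: +90+70 → 160 ≥ 40
  Oakham: +15 → 15 < 80
Round 3 — Fallow, Lorne overflow.
No further overflows.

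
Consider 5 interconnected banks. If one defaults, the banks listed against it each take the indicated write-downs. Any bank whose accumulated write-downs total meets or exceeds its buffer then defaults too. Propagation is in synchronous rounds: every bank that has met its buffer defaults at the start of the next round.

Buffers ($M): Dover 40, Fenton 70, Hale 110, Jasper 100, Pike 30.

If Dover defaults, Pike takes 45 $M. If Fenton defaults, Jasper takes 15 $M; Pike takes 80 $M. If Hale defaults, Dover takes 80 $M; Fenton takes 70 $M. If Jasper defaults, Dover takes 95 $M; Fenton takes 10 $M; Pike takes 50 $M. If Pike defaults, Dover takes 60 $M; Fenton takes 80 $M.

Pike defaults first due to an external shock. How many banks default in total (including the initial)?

Round 1 — Pike defaults (initial).
  Dover: +60 → 60 ≥ 40
  Fenton: +80 → 80 ≥ 70
Round 2 — Dover, Fenton default.
  Jasper: +15 → 15 < 100
No further defaults.

3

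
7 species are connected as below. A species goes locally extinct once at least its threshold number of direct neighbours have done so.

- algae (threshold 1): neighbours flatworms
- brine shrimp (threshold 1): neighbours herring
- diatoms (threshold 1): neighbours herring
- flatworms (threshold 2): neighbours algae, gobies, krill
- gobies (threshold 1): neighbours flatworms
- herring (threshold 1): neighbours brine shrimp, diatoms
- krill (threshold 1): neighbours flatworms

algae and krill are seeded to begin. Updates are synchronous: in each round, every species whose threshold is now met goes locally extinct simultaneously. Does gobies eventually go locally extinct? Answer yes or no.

Round 1 — algae, krill go locally extinct (initial).
Round 2 — checking thresholds:
  flatworms: 2 of 3 neighbours ≥ 2, goes locally extinct.
Round 3 — checking thresholds:
  gobies: 1 of 1 neighbours ≥ 1, goes locally extinct.
Round 4 — no new extinctions; cascade stops.

yes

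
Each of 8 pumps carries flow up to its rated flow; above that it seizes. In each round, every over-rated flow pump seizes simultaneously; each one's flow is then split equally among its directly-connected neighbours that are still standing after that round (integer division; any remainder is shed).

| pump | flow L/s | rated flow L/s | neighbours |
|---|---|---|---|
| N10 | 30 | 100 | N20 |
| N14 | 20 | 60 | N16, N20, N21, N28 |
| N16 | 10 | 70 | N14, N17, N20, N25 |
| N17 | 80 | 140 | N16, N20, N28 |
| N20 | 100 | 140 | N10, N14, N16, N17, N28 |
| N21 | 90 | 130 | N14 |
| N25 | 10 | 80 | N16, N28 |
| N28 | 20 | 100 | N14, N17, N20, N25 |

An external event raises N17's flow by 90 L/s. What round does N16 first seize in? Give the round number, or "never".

3

Round 1 — N17 at 170 > 140. N17 seizes.
  N17 sheds 170 L/s to N16, N20, N28: 56 each (2 lost).
    N16: 10+56 = 66 ≤ 70
    N20: 100+56 = 156 > 140
    N28: 20+56 = 76 ≤ 100
Round 2 — N20 seizes.
  N20 sheds 156 L/s to N10, N14, N16, N28: 39 each.
    N10: 30+39 = 69 ≤ 100
    N14: 20+39 = 59 ≤ 60
    N16: 66+39 = 105 > 70
    N28: 76+39 = 115 > 100
Round 3 — N16, N28 seize.
  N16 sheds 105 L/s to N14, N25: 52 each (1 lost).
    N14: 59+52 = 111 > 60
    N25: 10+52 = 62 ≤ 80
  N28 sheds 115 L/s to N14, N25: 57 each (1 lost).
    N14: 111+57 = 168 > 60
    N25: 62+57 = 119 > 80
Round 4 — N14, N25 seize.
  N14 sheds 168 L/s to N21: 168 each.
    N21: 90+168 = 258 > 130
  N25 sheds 119 L/s: no online neighbours, lost.
Round 5 — N21 seizes.
  N21 sheds 258 L/s: no online neighbours, lost.
No further seizures.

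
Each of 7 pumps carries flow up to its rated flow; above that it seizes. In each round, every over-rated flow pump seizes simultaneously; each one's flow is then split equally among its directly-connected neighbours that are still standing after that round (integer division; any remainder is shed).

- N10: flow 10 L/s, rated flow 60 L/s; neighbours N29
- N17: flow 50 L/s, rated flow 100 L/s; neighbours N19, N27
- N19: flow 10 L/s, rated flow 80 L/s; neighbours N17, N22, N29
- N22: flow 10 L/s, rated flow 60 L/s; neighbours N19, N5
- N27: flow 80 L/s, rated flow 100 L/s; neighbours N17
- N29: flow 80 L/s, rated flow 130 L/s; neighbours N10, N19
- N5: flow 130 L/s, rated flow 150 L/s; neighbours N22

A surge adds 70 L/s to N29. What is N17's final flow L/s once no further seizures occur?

Round 1 — N29 at 150 > 130. N29 seizes.
  N29 sheds 150 L/s to N10, N19: 75 each.
    N10: 10+75 = 85 > 60
    N19: 10+75 = 85 > 80
Round 2 — N10, N19 seize.
  N10 sheds 85 L/s: no online neighbours, lost.
  N19 sheds 85 L/s to N17, N22: 42 each (1 lost).
    N17: 50+42 = 92 ≤ 100
    N22: 10+42 = 52 ≤ 60
No further seizures.

92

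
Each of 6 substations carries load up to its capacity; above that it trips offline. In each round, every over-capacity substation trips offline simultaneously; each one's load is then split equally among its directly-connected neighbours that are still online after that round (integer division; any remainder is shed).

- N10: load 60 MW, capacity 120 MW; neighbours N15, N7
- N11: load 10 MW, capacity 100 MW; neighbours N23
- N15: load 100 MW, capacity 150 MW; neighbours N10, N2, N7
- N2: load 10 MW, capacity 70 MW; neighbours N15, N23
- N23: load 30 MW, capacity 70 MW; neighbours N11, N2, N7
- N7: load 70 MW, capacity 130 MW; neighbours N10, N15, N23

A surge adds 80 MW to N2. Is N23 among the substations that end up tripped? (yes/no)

yes

Round 1 — N2 at 90 > 70. N2 trips offline.
  N2 sheds 90 MW to N15, N23: 45 each.
    N15: 100+45 = 145 ≤ 150
    N23: 30+45 = 75 > 70
Round 2 — N23 trips offline.
  N23 sheds 75 MW to N11, N7: 37 each (1 lost).
    N11: 10+37 = 47 ≤ 100
    N7: 70+37 = 107 ≤ 130
No further trips.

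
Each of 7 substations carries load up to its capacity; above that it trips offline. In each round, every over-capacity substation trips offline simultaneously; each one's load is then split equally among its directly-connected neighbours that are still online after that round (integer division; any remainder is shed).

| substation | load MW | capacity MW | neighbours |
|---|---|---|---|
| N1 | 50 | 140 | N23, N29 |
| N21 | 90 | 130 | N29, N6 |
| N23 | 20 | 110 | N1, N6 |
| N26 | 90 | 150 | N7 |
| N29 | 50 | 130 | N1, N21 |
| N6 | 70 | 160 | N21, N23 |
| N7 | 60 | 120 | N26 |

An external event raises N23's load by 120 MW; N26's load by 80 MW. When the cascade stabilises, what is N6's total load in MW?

140

Round 1 — N23 at 140 > 110; N26 at 170 > 150. N23, N26 trip offline.
  N23 sheds 140 MW to N1, N6: 70 each.
    N1: 50+70 = 120 ≤ 140
    N6: 70+70 = 140 ≤ 160
  N26 sheds 170 MW to N7: 170 each.
    N7: 60+170 = 230 > 120
Round 2 — N7 trips offline.
  N7 sheds 230 MW: no online neighbours, lost.
No further trips.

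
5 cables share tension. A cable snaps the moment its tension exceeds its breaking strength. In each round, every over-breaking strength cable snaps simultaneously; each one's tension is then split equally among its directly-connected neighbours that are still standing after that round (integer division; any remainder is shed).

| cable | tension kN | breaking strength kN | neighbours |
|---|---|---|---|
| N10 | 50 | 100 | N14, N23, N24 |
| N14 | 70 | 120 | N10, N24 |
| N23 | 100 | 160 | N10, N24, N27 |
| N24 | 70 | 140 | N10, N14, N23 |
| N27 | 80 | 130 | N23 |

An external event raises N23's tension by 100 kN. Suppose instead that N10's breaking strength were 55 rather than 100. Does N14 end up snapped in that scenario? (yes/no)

yes

With N10's breaking strength at 55:
Round 1 — N23 at 200 > 160. N23 snaps.
  N23 sheds 200 kN to N10, N24, N27: 66 each (2 lost).
    N10: 50+66 = 116 > 55
    N24: 70+66 = 136 ≤ 140
    N27: 80+66 = 146 > 130
Round 2 — N10, N27 snap.
  N10 sheds 116 kN to N14, N24: 58 each.
    N14: 70+58 = 128 > 120
    N24: 136+58 = 194 > 140
  N27 sheds 146 kN: no online neighbours, lost.
Round 3 — N14, N24 snap.
  N14 sheds 128 kN: no online neighbours, lost.
  N24 sheds 194 kN: no online neighbours, lost.
No further breaks.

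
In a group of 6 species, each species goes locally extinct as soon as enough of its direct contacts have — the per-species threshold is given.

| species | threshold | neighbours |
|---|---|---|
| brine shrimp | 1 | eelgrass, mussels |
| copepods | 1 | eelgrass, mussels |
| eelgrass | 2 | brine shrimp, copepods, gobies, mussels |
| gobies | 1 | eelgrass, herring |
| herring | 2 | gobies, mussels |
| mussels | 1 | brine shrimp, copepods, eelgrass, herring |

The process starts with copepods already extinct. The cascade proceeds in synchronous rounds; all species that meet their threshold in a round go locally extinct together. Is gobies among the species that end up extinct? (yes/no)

Round 1 — copepods goes locally extinct (initial).
Round 2 — checking thresholds:
  eelgrass: 1 of 4 neighbours < 2, not yet.
  mussels: 1 of 4 neighbours ≥ 1, goes locally extinct.
Round 3 — checking thresholds:
  brine shrimp: 1 of 2 neighbours ≥ 1, goes locally extinct.
  eelgrass: 2 of 4 neighbours ≥ 2, goes locally extinct.
  herring: 1 of 2 neighbours < 2, not yet.
Round 4 — checking thresholds:
  gobies: 1 of 2 neighbours ≥ 1, goes locally extinct.
  herring: 1 of 2 neighbours < 2, not yet.
Round 5 — checking thresholds:
  herring: 2 of 2 neighbours ≥ 2, goes locally extinct.
Round 6 — no new extinctions; cascade stops.

yes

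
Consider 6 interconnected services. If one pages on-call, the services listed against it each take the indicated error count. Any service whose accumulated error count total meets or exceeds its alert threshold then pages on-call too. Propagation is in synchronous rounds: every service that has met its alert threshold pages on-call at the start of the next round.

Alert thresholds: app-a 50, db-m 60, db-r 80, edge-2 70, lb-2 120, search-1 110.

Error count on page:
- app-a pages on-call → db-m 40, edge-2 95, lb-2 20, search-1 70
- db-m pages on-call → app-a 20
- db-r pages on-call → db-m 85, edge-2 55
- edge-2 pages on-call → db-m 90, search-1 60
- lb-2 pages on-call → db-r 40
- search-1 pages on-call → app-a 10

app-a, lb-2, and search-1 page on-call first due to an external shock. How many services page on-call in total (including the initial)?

5

Round 1 — app-a, lb-2, search-1 page on-call (initial).
  db-m: +40 → 40 < 60
  db-r: +40 → 40 < 80
  edge-2: +95 → 95 ≥ 70
Round 2 — edge-2 pages on-call.
  db-m: +90 → 130 ≥ 60
Round 3 — db-m pages on-call.
No further pages.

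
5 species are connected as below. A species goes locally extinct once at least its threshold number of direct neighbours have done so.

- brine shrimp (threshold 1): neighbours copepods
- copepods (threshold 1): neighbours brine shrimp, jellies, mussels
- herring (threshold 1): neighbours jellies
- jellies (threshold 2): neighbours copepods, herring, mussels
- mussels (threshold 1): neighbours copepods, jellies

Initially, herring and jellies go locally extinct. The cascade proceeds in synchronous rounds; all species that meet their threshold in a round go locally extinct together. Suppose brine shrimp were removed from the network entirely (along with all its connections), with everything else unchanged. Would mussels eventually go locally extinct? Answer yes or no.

With brine shrimp removed:
Round 1 — herring, jellies go locally extinct (initial).
Round 2 — checking thresholds:
  copepods: 1 of 2 neighbours ≥ 1, goes locally extinct.
  mussels: 1 of 2 neighbours ≥ 1, goes locally extinct.
Round 3 — no new extinctions; cascade stops.

yes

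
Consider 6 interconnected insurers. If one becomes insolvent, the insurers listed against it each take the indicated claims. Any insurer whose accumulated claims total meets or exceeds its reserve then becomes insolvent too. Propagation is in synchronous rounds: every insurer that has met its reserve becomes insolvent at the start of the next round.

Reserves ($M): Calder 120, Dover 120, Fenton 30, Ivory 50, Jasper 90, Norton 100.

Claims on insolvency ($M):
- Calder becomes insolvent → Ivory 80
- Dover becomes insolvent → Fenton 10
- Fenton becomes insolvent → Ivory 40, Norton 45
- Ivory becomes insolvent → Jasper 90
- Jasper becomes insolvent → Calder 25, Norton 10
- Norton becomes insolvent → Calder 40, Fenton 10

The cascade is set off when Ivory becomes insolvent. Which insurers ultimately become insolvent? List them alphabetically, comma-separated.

Round 1 — Ivory becomes insolvent (initial).
  Jasper: +90 → 90 ≥ 90
Round 2 — Jasper becomes insolvent.
  Calder: +25 → 25 < 120
  Norton: +10 → 10 < 100
No further insolvencies.

Ivory, Jasper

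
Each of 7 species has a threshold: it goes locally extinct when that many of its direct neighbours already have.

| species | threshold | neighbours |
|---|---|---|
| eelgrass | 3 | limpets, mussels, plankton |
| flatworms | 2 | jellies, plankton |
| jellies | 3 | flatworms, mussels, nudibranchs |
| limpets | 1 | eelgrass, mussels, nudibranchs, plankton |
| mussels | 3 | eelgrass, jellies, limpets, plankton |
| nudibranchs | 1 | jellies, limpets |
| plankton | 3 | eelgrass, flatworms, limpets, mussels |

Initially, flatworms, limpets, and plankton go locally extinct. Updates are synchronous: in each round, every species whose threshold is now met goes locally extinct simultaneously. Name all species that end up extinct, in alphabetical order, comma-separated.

flatworms, limpets, nudibranchs, plankton

Round 1 — flatworms, limpets, plankton go locally extinct (initial).
Round 2 — checking thresholds:
  eelgrass: 2 of 3 neighbours < 3, below threshold.
  jellies: 1 of 3 neighbours < 3, below threshold.
  mussels: 2 of 4 neighbours < 3, below threshold.
  nudibranchs: 1 of 2 neighbours ≥ 1, goes locally extinct.
Round 3 — no new extinctions; cascade stops.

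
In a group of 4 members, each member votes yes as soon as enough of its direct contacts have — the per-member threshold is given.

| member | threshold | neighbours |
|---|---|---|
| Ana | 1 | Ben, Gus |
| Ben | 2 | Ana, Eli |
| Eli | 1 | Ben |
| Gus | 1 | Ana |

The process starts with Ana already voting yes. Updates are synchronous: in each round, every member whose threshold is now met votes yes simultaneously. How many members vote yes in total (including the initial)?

Round 1 — Ana votes yes (initial).
Round 2 — checking thresholds:
  Ben: 1 of 2 neighbours < 2, not yet.
  Gus: 1 of 1 neighbours ≥ 1, votes yes.
Round 3 — no new yes votes; cascade stops.

2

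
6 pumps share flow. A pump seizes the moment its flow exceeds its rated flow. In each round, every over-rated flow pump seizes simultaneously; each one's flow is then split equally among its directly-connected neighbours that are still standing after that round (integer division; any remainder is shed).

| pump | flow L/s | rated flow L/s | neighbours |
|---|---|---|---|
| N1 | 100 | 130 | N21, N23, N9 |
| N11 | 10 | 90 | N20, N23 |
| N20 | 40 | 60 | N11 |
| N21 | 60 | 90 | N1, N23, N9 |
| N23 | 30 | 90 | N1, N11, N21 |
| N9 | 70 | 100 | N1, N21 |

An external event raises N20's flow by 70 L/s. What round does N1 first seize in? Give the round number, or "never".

Round 1 — N20 at 110 > 60. N20 seizes.
  N20 sheds 110 L/s to N11: 110 each.
    N11: 10+110 = 120 > 90
Round 2 — N11 seizes.
  N11 sheds 120 L/s to N23: 120 each.
    N23: 30+120 = 150 > 90
Round 3 — N23 seizes.
  N23 sheds 150 L/s to N1, N21: 75 each.
    N1: 100+75 = 175 > 130
    N21: 60+75 = 135 > 90
Round 4 — N1, N21 seize.
  N1 sheds 175 L/s to N9: 175 each.
    N9: 70+175 = 245 > 100
  N21 sheds 135 L/s to N9: 135 each.
    N9: 245+135 = 380 > 100
Round 5 — N9 seizes.
  N9 sheds 380 L/s: no online neighbours, lost.
No further seizures.

4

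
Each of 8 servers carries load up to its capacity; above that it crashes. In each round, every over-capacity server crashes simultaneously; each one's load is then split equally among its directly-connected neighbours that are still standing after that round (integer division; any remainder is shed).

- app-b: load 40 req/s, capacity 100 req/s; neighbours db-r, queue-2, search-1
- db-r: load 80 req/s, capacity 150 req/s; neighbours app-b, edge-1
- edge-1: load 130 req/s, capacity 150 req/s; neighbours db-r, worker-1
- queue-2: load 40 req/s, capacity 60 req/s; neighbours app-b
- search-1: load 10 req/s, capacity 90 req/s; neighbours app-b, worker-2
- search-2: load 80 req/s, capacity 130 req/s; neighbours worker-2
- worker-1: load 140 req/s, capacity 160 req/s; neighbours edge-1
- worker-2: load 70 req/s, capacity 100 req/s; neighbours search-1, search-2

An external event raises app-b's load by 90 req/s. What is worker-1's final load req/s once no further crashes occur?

140

Round 1 — app-b at 130 > 100. app-b crashes.
  app-b sheds 130 req/s to db-r, queue-2, search-1: 43 each (1 lost).
    db-r: 80+43 = 123 ≤ 150
    queue-2: 40+43 = 83 > 60
    search-1: 10+43 = 53 ≤ 90
Round 2 — queue-2 crashes.
  queue-2 sheds 83 req/s: no online neighbours, lost.
No further crashes.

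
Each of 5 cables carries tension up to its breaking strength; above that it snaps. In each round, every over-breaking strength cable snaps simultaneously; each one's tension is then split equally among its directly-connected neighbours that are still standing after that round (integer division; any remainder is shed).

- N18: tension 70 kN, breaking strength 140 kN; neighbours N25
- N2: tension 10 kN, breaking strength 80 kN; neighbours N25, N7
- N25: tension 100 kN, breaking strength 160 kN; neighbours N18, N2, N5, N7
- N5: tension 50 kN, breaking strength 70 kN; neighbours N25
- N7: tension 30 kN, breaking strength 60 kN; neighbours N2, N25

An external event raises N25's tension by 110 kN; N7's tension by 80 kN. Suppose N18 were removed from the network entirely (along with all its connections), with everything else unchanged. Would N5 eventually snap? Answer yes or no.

With N18 removed:
Round 1 — N25 at 210 > 160; N7 at 110 > 60. N25, N7 snap.
  N25 sheds 210 kN to N2, N5: 105 each.
    N2: 10+105 = 115 > 80
    N5: 50+105 = 155 > 70
  N7 sheds 110 kN to N2: 110 each.
    N2: 115+110 = 225 > 80
Round 2 — N2, N5 snap.
  N2 sheds 225 kN: no online neighbours, lost.
  N5 sheds 155 kN: no online neighbours, lost.
No further breaks.

yes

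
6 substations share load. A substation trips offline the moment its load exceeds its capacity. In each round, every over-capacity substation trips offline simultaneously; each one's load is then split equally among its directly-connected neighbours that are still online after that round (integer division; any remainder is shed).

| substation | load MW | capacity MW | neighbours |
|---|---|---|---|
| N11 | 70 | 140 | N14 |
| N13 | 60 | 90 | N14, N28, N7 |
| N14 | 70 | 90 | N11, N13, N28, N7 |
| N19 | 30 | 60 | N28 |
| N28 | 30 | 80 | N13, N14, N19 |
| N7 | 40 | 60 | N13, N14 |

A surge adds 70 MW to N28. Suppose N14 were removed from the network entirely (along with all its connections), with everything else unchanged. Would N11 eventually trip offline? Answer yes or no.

With N14 removed:
Round 1 — N28 at 100 > 80. N28 trips offline.
  N28 sheds 100 MW to N13, N19: 50 each.
    N13: 60+50 = 110 > 90
    N19: 30+50 = 80 > 60
Round 2 — N13, N19 trip offline.
  N13 sheds 110 MW to N7: 110 each.
    N7: 40+110 = 150 > 60
  N19 sheds 80 MW: no online neighbours, lost.
Round 3 — N7 trips offline.
  N7 sheds 150 MW: no online neighbours, lost.
No further trips.

no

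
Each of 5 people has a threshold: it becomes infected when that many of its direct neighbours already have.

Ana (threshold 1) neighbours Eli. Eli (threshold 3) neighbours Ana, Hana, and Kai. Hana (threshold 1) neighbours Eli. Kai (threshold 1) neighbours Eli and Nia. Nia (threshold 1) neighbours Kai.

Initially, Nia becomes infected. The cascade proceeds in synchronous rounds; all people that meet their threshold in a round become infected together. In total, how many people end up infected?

Round 1 — Nia becomes infected (initial).
Round 2 — checking thresholds:
  Kai: 1 of 2 neighbours ≥ 1, becomes infected.
Round 3 — no new infections; cascade stops.

2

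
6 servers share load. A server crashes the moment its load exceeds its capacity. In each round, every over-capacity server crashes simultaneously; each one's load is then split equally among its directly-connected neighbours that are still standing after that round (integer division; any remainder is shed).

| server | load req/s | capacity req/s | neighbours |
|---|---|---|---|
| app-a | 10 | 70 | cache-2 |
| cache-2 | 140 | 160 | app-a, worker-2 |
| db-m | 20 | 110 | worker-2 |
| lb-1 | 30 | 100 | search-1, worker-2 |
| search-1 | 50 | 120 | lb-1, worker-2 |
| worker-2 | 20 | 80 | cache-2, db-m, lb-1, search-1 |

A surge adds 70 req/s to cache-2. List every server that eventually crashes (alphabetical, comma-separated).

app-a, cache-2, worker-2

Round 1 — cache-2 at 210 > 160. cache-2 crashes.
  cache-2 sheds 210 req/s to app-a, worker-2: 105 each.
    app-a: 10+105 = 115 > 70
    worker-2: 20+105 = 125 > 80
Round 2 — app-a, worker-2 crash.
  app-a sheds 115 req/s: no online neighbours, lost.
  worker-2 sheds 125 req/s to db-m, lb-1, search-1: 41 each (2 lost).
    db-m: 20+41 = 61 ≤ 110
    lb-1: 30+41 = 71 ≤ 100
    search-1: 50+41 = 91 ≤ 120
No further crashes.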